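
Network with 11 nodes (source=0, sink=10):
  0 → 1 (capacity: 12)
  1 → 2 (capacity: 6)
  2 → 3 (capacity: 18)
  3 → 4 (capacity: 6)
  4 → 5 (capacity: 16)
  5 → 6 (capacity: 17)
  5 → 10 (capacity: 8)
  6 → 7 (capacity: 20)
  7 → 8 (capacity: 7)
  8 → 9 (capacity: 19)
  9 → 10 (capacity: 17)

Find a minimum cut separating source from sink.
Min cut value = 6, edges: (3,4)

Min cut value: 6
Partition: S = [0, 1, 2, 3], T = [4, 5, 6, 7, 8, 9, 10]
Cut edges: (3,4)

By max-flow min-cut theorem, max flow = min cut = 6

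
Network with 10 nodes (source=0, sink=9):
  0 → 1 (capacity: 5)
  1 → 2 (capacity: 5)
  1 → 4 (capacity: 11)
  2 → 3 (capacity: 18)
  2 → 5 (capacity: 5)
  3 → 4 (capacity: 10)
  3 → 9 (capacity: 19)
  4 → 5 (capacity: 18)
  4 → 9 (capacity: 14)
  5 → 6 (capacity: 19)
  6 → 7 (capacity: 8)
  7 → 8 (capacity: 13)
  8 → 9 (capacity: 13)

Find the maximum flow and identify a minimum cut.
Max flow = 5, Min cut edges: (0,1)

Maximum flow: 5
Minimum cut: (0,1)
Partition: S = [0], T = [1, 2, 3, 4, 5, 6, 7, 8, 9]

Max-flow min-cut theorem verified: both equal 5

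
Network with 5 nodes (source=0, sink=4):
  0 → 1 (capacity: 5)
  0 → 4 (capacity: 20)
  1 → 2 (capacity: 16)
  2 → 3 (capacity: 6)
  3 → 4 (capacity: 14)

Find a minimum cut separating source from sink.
Min cut value = 25, edges: (0,1), (0,4)

Min cut value: 25
Partition: S = [0], T = [1, 2, 3, 4]
Cut edges: (0,1), (0,4)

By max-flow min-cut theorem, max flow = min cut = 25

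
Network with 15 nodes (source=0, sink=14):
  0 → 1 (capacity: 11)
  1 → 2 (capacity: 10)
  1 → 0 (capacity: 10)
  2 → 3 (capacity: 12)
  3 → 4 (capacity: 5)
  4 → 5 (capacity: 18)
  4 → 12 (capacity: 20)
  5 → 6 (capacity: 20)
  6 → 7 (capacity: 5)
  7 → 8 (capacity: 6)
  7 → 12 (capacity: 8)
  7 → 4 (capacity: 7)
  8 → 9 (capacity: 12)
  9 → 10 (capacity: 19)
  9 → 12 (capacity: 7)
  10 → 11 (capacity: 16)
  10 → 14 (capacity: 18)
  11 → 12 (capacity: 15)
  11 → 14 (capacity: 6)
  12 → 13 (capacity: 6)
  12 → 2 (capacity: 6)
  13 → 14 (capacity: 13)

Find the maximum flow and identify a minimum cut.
Max flow = 5, Min cut edges: (3,4)

Maximum flow: 5
Minimum cut: (3,4)
Partition: S = [0, 1, 2, 3], T = [4, 5, 6, 7, 8, 9, 10, 11, 12, 13, 14]

Max-flow min-cut theorem verified: both equal 5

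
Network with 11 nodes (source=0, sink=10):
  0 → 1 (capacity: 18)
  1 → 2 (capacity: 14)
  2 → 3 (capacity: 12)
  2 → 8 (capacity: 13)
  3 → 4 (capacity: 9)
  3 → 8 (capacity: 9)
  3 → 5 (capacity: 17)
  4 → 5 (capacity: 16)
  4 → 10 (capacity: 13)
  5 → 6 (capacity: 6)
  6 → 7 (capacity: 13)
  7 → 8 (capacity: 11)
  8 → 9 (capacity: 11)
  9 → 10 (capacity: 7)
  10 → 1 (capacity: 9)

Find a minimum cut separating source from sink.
Min cut value = 14, edges: (1,2)

Min cut value: 14
Partition: S = [0, 1], T = [2, 3, 4, 5, 6, 7, 8, 9, 10]
Cut edges: (1,2)

By max-flow min-cut theorem, max flow = min cut = 14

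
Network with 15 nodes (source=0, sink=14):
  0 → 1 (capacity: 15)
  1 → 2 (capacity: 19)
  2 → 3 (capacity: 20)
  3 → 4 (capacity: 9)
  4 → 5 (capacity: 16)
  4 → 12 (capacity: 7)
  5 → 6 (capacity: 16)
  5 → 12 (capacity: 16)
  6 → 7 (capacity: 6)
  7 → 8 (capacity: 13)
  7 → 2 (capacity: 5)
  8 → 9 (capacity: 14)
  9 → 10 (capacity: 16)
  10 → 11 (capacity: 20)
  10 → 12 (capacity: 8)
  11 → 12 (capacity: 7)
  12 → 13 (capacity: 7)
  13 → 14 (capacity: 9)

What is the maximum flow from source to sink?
Maximum flow = 7

Max flow: 7

Flow assignment:
  0 → 1: 7/15
  1 → 2: 7/19
  2 → 3: 7/20
  3 → 4: 7/9
  4 → 12: 7/7
  12 → 13: 7/7
  13 → 14: 7/9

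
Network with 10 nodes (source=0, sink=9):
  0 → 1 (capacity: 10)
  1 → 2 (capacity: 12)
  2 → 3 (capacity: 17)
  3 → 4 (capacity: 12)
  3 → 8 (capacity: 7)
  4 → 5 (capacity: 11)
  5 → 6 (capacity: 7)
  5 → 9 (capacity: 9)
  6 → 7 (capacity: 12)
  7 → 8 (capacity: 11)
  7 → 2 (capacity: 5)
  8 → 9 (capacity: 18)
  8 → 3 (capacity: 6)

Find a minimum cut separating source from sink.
Min cut value = 10, edges: (0,1)

Min cut value: 10
Partition: S = [0], T = [1, 2, 3, 4, 5, 6, 7, 8, 9]
Cut edges: (0,1)

By max-flow min-cut theorem, max flow = min cut = 10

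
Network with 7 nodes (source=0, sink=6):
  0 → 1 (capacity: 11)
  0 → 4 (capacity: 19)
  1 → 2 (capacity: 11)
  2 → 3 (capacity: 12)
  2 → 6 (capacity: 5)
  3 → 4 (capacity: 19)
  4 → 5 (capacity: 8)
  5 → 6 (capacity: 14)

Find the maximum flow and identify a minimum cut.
Max flow = 13, Min cut edges: (2,6), (4,5)

Maximum flow: 13
Minimum cut: (2,6), (4,5)
Partition: S = [0, 1, 2, 3, 4], T = [5, 6]

Max-flow min-cut theorem verified: both equal 13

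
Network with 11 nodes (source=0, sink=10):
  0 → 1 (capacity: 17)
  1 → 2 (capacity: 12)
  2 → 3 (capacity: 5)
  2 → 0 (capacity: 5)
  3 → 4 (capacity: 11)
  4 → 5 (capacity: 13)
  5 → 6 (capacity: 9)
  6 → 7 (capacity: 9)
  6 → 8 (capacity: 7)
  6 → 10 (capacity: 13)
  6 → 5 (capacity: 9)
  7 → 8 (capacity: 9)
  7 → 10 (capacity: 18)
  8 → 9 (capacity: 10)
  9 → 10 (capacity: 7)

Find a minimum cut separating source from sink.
Min cut value = 5, edges: (2,3)

Min cut value: 5
Partition: S = [0, 1, 2], T = [3, 4, 5, 6, 7, 8, 9, 10]
Cut edges: (2,3)

By max-flow min-cut theorem, max flow = min cut = 5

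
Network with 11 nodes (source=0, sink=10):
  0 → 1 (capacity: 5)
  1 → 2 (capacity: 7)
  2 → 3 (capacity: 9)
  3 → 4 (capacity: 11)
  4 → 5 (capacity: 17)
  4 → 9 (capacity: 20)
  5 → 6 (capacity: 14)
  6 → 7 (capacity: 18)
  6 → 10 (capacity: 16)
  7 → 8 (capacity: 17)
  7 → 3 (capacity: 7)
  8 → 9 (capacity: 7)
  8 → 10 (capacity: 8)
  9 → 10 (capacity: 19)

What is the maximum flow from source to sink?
Maximum flow = 5

Max flow: 5

Flow assignment:
  0 → 1: 5/5
  1 → 2: 5/7
  2 → 3: 5/9
  3 → 4: 5/11
  4 → 9: 5/20
  9 → 10: 5/19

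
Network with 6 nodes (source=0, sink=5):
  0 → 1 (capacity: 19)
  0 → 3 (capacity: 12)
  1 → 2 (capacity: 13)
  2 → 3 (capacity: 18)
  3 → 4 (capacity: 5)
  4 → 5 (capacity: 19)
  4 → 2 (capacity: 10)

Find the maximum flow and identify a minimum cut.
Max flow = 5, Min cut edges: (3,4)

Maximum flow: 5
Minimum cut: (3,4)
Partition: S = [0, 1, 2, 3], T = [4, 5]

Max-flow min-cut theorem verified: both equal 5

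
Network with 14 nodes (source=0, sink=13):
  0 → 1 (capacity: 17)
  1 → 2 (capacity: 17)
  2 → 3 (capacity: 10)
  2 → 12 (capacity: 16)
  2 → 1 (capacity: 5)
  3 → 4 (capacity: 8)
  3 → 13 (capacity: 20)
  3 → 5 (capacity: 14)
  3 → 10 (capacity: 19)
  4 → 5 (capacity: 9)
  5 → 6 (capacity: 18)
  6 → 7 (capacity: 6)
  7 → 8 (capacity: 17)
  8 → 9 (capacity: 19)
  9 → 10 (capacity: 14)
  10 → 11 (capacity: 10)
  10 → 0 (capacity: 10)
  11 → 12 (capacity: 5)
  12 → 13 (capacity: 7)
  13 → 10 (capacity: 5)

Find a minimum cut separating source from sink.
Min cut value = 17, edges: (2,3), (12,13)

Min cut value: 17
Partition: S = [0, 1, 2, 4, 5, 6, 7, 8, 9, 10, 11, 12], T = [3, 13]
Cut edges: (2,3), (12,13)

By max-flow min-cut theorem, max flow = min cut = 17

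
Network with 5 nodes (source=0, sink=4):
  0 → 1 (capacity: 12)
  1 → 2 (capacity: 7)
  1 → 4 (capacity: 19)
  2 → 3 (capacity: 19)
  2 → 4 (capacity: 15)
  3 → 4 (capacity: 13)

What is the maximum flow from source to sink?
Maximum flow = 12

Max flow: 12

Flow assignment:
  0 → 1: 12/12
  1 → 4: 12/19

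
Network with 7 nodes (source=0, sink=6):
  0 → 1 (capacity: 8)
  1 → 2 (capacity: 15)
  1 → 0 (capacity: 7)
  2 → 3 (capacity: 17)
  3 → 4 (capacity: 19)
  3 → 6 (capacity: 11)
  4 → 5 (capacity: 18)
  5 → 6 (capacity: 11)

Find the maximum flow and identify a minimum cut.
Max flow = 8, Min cut edges: (0,1)

Maximum flow: 8
Minimum cut: (0,1)
Partition: S = [0], T = [1, 2, 3, 4, 5, 6]

Max-flow min-cut theorem verified: both equal 8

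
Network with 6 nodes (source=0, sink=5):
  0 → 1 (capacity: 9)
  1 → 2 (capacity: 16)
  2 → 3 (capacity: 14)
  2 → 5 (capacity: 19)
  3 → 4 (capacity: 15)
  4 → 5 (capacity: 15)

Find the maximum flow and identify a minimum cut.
Max flow = 9, Min cut edges: (0,1)

Maximum flow: 9
Minimum cut: (0,1)
Partition: S = [0], T = [1, 2, 3, 4, 5]

Max-flow min-cut theorem verified: both equal 9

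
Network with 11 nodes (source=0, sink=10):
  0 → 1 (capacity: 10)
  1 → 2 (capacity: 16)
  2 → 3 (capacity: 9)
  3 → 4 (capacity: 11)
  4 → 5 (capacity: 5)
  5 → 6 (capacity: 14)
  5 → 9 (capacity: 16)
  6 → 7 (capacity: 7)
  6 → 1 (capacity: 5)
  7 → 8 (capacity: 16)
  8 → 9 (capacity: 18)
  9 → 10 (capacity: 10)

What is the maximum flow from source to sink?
Maximum flow = 5

Max flow: 5

Flow assignment:
  0 → 1: 5/10
  1 → 2: 5/16
  2 → 3: 5/9
  3 → 4: 5/11
  4 → 5: 5/5
  5 → 9: 5/16
  9 → 10: 5/10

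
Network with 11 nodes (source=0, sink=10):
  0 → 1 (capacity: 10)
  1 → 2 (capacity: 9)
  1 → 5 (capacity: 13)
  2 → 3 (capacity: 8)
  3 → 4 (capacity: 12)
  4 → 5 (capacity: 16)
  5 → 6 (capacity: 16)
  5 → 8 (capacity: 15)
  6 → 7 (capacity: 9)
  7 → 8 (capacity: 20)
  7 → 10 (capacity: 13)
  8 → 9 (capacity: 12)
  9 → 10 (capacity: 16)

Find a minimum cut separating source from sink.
Min cut value = 10, edges: (0,1)

Min cut value: 10
Partition: S = [0], T = [1, 2, 3, 4, 5, 6, 7, 8, 9, 10]
Cut edges: (0,1)

By max-flow min-cut theorem, max flow = min cut = 10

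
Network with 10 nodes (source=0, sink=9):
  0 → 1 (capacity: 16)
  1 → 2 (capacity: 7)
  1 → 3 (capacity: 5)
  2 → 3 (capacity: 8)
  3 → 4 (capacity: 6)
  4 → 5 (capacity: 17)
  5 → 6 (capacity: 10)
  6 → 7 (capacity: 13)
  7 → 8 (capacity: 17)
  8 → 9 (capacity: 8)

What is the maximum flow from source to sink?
Maximum flow = 6

Max flow: 6

Flow assignment:
  0 → 1: 6/16
  1 → 2: 1/7
  1 → 3: 5/5
  2 → 3: 1/8
  3 → 4: 6/6
  4 → 5: 6/17
  5 → 6: 6/10
  6 → 7: 6/13
  7 → 8: 6/17
  8 → 9: 6/8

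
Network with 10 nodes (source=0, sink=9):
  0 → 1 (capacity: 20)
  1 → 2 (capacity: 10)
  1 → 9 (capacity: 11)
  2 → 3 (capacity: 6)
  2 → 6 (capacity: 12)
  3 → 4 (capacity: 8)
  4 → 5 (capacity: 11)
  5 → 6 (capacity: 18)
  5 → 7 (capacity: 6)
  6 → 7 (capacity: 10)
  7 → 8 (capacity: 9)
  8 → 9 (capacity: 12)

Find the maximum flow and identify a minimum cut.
Max flow = 20, Min cut edges: (1,9), (7,8)

Maximum flow: 20
Minimum cut: (1,9), (7,8)
Partition: S = [0, 1, 2, 3, 4, 5, 6, 7], T = [8, 9]

Max-flow min-cut theorem verified: both equal 20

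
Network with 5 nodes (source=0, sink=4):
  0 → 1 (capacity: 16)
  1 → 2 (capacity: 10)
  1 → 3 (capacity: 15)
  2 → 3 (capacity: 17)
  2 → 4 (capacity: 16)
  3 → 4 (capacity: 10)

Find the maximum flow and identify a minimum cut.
Max flow = 16, Min cut edges: (0,1)

Maximum flow: 16
Minimum cut: (0,1)
Partition: S = [0], T = [1, 2, 3, 4]

Max-flow min-cut theorem verified: both equal 16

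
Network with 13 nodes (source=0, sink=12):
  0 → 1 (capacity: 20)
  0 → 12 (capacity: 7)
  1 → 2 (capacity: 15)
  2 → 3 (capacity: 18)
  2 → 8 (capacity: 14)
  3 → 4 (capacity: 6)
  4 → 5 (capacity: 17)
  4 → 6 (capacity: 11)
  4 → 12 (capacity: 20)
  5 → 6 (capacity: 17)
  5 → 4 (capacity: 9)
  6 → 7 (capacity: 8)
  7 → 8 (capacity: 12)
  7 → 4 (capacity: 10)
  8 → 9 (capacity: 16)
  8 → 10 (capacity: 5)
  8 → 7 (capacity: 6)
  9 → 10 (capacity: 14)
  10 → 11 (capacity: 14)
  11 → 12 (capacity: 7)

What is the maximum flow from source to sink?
Maximum flow = 22

Max flow: 22

Flow assignment:
  0 → 1: 15/20
  0 → 12: 7/7
  1 → 2: 15/15
  2 → 3: 6/18
  2 → 8: 9/14
  3 → 4: 6/6
  4 → 12: 12/20
  7 → 4: 6/10
  8 → 10: 3/5
  8 → 7: 6/6
  10 → 11: 3/14
  11 → 12: 3/7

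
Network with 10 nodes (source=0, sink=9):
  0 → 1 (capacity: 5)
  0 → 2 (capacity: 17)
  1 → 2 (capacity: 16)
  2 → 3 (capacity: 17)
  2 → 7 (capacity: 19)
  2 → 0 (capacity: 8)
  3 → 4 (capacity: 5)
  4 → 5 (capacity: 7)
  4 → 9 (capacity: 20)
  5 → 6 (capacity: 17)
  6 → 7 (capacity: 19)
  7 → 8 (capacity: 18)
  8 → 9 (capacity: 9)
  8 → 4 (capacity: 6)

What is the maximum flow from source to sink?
Maximum flow = 20

Max flow: 20

Flow assignment:
  0 → 1: 5/5
  0 → 2: 15/17
  1 → 2: 5/16
  2 → 3: 5/17
  2 → 7: 15/19
  3 → 4: 5/5
  4 → 9: 11/20
  7 → 8: 15/18
  8 → 9: 9/9
  8 → 4: 6/6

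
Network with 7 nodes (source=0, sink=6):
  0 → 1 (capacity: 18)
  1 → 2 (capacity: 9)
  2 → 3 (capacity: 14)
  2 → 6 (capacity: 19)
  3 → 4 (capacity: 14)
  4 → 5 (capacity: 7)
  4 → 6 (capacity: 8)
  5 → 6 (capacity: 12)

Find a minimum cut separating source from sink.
Min cut value = 9, edges: (1,2)

Min cut value: 9
Partition: S = [0, 1], T = [2, 3, 4, 5, 6]
Cut edges: (1,2)

By max-flow min-cut theorem, max flow = min cut = 9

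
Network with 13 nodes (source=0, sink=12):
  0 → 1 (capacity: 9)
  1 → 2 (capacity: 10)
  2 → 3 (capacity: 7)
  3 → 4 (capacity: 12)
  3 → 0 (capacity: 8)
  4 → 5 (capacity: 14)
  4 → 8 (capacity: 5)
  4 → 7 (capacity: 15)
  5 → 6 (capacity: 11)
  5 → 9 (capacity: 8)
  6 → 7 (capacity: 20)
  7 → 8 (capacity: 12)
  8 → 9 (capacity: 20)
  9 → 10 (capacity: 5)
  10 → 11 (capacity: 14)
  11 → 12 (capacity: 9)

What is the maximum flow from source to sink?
Maximum flow = 5

Max flow: 5

Flow assignment:
  0 → 1: 7/9
  1 → 2: 7/10
  2 → 3: 7/7
  3 → 4: 5/12
  3 → 0: 2/8
  4 → 5: 5/14
  5 → 9: 5/8
  9 → 10: 5/5
  10 → 11: 5/14
  11 → 12: 5/9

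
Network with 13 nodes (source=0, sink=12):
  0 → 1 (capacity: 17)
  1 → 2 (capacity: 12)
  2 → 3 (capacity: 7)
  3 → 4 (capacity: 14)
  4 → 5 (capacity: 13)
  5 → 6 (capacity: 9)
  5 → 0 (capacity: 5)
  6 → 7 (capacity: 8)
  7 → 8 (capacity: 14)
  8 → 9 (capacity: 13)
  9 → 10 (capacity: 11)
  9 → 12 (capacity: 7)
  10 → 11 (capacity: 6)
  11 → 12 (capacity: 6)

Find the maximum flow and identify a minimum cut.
Max flow = 7, Min cut edges: (2,3)

Maximum flow: 7
Minimum cut: (2,3)
Partition: S = [0, 1, 2], T = [3, 4, 5, 6, 7, 8, 9, 10, 11, 12]

Max-flow min-cut theorem verified: both equal 7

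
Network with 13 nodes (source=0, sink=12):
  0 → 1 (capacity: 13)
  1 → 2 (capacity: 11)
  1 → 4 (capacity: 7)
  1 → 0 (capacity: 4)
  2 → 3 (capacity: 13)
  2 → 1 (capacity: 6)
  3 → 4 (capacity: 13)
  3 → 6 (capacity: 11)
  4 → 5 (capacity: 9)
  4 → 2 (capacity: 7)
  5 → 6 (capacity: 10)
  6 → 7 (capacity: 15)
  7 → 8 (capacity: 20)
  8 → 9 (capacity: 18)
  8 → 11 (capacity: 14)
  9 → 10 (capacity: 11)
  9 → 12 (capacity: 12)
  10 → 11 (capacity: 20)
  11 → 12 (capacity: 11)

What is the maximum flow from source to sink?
Maximum flow = 13

Max flow: 13

Flow assignment:
  0 → 1: 13/13
  1 → 2: 11/11
  1 → 4: 2/7
  2 → 3: 11/13
  3 → 6: 11/11
  4 → 5: 2/9
  5 → 6: 2/10
  6 → 7: 13/15
  7 → 8: 13/20
  8 → 9: 12/18
  8 → 11: 1/14
  9 → 12: 12/12
  11 → 12: 1/11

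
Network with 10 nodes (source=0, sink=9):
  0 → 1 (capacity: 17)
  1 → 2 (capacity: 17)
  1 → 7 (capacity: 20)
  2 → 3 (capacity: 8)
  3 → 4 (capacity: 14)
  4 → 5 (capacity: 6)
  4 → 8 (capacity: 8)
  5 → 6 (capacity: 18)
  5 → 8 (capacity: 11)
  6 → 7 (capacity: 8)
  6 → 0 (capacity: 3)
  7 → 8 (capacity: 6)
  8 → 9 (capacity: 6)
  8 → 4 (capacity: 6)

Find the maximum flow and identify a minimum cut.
Max flow = 6, Min cut edges: (8,9)

Maximum flow: 6
Minimum cut: (8,9)
Partition: S = [0, 1, 2, 3, 4, 5, 6, 7, 8], T = [9]

Max-flow min-cut theorem verified: both equal 6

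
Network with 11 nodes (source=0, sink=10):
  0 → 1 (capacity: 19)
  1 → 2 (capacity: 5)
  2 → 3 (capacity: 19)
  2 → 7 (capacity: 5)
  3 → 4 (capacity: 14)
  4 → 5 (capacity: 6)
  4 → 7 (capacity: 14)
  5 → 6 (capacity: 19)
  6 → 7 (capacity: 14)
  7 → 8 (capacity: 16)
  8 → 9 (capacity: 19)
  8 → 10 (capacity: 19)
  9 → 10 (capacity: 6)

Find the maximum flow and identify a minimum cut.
Max flow = 5, Min cut edges: (1,2)

Maximum flow: 5
Minimum cut: (1,2)
Partition: S = [0, 1], T = [2, 3, 4, 5, 6, 7, 8, 9, 10]

Max-flow min-cut theorem verified: both equal 5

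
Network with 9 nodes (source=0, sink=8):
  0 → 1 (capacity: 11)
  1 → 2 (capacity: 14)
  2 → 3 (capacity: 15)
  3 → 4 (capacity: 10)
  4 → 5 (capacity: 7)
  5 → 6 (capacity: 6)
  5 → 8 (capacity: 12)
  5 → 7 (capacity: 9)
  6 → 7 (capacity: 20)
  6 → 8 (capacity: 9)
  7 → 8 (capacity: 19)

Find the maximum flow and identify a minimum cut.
Max flow = 7, Min cut edges: (4,5)

Maximum flow: 7
Minimum cut: (4,5)
Partition: S = [0, 1, 2, 3, 4], T = [5, 6, 7, 8]

Max-flow min-cut theorem verified: both equal 7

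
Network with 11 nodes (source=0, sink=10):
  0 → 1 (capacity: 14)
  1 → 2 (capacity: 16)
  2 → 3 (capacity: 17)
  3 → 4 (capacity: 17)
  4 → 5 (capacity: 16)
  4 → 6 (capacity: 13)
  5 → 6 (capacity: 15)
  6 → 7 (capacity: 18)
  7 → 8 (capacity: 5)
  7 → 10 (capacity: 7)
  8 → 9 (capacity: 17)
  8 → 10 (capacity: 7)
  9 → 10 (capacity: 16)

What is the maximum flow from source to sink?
Maximum flow = 12

Max flow: 12

Flow assignment:
  0 → 1: 12/14
  1 → 2: 12/16
  2 → 3: 12/17
  3 → 4: 12/17
  4 → 6: 12/13
  6 → 7: 12/18
  7 → 8: 5/5
  7 → 10: 7/7
  8 → 10: 5/7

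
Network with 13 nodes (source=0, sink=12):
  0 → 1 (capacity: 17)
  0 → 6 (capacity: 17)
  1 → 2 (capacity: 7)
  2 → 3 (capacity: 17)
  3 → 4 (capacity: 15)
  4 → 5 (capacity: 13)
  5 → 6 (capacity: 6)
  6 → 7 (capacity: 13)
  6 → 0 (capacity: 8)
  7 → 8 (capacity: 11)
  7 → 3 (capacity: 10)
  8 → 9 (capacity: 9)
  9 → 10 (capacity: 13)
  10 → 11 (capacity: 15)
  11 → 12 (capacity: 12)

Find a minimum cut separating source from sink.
Min cut value = 9, edges: (8,9)

Min cut value: 9
Partition: S = [0, 1, 2, 3, 4, 5, 6, 7, 8], T = [9, 10, 11, 12]
Cut edges: (8,9)

By max-flow min-cut theorem, max flow = min cut = 9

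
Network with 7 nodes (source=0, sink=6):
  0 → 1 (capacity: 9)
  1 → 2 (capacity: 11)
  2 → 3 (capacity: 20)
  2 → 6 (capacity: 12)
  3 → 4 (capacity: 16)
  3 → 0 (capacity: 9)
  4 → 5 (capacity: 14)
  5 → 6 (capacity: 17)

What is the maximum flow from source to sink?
Maximum flow = 9

Max flow: 9

Flow assignment:
  0 → 1: 9/9
  1 → 2: 9/11
  2 → 6: 9/12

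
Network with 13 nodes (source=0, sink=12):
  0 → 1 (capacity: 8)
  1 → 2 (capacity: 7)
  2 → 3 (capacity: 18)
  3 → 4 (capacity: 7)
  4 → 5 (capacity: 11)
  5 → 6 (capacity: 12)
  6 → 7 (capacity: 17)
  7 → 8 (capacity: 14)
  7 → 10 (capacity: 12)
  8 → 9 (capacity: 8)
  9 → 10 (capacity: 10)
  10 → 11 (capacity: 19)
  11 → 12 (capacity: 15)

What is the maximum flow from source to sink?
Maximum flow = 7

Max flow: 7

Flow assignment:
  0 → 1: 7/8
  1 → 2: 7/7
  2 → 3: 7/18
  3 → 4: 7/7
  4 → 5: 7/11
  5 → 6: 7/12
  6 → 7: 7/17
  7 → 10: 7/12
  10 → 11: 7/19
  11 → 12: 7/15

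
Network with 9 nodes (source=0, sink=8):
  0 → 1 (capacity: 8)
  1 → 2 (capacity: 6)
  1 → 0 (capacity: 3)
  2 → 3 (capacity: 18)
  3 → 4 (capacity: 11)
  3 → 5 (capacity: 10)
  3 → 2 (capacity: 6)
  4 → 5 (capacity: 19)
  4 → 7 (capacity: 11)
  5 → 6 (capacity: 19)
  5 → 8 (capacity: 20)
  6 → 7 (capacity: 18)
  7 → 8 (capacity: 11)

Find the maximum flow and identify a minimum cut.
Max flow = 6, Min cut edges: (1,2)

Maximum flow: 6
Minimum cut: (1,2)
Partition: S = [0, 1], T = [2, 3, 4, 5, 6, 7, 8]

Max-flow min-cut theorem verified: both equal 6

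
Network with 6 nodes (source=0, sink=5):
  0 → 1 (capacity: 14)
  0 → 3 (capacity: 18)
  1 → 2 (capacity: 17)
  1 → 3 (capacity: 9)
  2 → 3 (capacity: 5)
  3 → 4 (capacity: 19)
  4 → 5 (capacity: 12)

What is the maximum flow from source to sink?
Maximum flow = 12

Max flow: 12

Flow assignment:
  0 → 1: 12/14
  1 → 2: 5/17
  1 → 3: 7/9
  2 → 3: 5/5
  3 → 4: 12/19
  4 → 5: 12/12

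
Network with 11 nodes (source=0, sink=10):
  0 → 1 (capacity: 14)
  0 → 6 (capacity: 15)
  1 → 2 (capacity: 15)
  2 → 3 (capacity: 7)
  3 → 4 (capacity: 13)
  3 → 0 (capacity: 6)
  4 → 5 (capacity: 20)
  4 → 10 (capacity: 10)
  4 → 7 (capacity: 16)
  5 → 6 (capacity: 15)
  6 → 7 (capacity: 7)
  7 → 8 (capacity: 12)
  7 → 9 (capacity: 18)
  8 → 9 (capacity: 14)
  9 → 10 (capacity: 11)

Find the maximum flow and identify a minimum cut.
Max flow = 14, Min cut edges: (2,3), (6,7)

Maximum flow: 14
Minimum cut: (2,3), (6,7)
Partition: S = [0, 1, 2, 5, 6], T = [3, 4, 7, 8, 9, 10]

Max-flow min-cut theorem verified: both equal 14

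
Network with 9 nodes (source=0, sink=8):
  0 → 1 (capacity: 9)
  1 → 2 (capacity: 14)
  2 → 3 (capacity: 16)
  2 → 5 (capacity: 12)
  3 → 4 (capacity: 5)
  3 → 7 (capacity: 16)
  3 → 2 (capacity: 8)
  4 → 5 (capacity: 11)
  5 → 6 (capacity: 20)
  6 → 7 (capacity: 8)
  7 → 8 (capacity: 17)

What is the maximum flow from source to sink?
Maximum flow = 9

Max flow: 9

Flow assignment:
  0 → 1: 9/9
  1 → 2: 9/14
  2 → 3: 9/16
  3 → 7: 9/16
  7 → 8: 9/17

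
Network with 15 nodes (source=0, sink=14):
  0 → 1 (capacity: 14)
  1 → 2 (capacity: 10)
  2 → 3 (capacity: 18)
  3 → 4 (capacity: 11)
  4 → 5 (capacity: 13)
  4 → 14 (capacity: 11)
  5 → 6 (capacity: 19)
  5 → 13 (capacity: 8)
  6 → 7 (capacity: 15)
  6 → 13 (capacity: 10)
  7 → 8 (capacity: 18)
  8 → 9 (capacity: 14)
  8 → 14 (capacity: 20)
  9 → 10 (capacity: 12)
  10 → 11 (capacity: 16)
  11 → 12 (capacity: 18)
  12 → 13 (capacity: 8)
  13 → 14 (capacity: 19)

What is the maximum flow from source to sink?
Maximum flow = 10

Max flow: 10

Flow assignment:
  0 → 1: 10/14
  1 → 2: 10/10
  2 → 3: 10/18
  3 → 4: 10/11
  4 → 14: 10/11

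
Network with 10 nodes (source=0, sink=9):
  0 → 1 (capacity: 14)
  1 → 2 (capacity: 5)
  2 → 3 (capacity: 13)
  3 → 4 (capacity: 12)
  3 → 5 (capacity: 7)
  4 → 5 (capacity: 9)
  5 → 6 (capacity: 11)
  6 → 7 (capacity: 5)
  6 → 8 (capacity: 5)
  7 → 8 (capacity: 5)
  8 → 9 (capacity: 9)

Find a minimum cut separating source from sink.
Min cut value = 5, edges: (1,2)

Min cut value: 5
Partition: S = [0, 1], T = [2, 3, 4, 5, 6, 7, 8, 9]
Cut edges: (1,2)

By max-flow min-cut theorem, max flow = min cut = 5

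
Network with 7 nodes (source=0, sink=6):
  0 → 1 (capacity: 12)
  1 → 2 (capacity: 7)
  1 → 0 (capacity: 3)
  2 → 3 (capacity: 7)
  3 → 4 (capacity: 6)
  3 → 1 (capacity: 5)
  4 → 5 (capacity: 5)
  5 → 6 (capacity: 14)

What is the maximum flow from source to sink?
Maximum flow = 5

Max flow: 5

Flow assignment:
  0 → 1: 5/12
  1 → 2: 6/7
  2 → 3: 6/7
  3 → 4: 5/6
  3 → 1: 1/5
  4 → 5: 5/5
  5 → 6: 5/14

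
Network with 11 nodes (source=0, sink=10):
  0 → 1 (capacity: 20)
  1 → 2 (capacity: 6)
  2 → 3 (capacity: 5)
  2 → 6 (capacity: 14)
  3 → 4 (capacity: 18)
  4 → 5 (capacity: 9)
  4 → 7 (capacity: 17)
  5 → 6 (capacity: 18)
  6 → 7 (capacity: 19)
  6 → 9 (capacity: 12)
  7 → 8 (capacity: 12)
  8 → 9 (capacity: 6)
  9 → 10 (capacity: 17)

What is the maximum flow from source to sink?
Maximum flow = 6

Max flow: 6

Flow assignment:
  0 → 1: 6/20
  1 → 2: 6/6
  2 → 6: 6/14
  6 → 9: 6/12
  9 → 10: 6/17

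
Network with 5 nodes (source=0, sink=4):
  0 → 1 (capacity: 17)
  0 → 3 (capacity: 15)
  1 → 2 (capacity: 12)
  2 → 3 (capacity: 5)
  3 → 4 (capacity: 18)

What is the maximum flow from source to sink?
Maximum flow = 18

Max flow: 18

Flow assignment:
  0 → 1: 5/17
  0 → 3: 13/15
  1 → 2: 5/12
  2 → 3: 5/5
  3 → 4: 18/18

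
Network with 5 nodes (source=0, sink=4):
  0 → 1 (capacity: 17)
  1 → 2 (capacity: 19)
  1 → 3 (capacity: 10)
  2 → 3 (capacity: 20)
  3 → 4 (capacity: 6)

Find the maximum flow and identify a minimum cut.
Max flow = 6, Min cut edges: (3,4)

Maximum flow: 6
Minimum cut: (3,4)
Partition: S = [0, 1, 2, 3], T = [4]

Max-flow min-cut theorem verified: both equal 6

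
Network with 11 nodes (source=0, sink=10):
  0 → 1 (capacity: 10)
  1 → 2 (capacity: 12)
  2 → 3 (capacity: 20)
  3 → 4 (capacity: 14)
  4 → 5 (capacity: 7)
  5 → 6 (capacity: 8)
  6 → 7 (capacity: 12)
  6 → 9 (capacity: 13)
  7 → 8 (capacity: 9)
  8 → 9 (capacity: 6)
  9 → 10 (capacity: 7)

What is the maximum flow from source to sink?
Maximum flow = 7

Max flow: 7

Flow assignment:
  0 → 1: 7/10
  1 → 2: 7/12
  2 → 3: 7/20
  3 → 4: 7/14
  4 → 5: 7/7
  5 → 6: 7/8
  6 → 9: 7/13
  9 → 10: 7/7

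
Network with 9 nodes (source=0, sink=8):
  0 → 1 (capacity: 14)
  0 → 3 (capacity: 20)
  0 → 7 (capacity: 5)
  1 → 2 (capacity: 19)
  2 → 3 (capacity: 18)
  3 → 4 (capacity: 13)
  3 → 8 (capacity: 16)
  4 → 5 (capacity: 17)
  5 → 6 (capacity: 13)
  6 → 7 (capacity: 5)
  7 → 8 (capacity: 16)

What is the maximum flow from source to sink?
Maximum flow = 26

Max flow: 26

Flow assignment:
  0 → 1: 14/14
  0 → 3: 7/20
  0 → 7: 5/5
  1 → 2: 14/19
  2 → 3: 14/18
  3 → 4: 5/13
  3 → 8: 16/16
  4 → 5: 5/17
  5 → 6: 5/13
  6 → 7: 5/5
  7 → 8: 10/16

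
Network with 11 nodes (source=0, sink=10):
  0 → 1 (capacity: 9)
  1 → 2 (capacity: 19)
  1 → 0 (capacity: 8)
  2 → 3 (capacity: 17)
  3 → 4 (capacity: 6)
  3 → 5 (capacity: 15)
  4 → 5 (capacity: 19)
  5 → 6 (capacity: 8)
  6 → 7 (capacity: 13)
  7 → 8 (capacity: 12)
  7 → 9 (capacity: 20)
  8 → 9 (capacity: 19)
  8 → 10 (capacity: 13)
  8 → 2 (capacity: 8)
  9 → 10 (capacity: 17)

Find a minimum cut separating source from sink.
Min cut value = 8, edges: (5,6)

Min cut value: 8
Partition: S = [0, 1, 2, 3, 4, 5], T = [6, 7, 8, 9, 10]
Cut edges: (5,6)

By max-flow min-cut theorem, max flow = min cut = 8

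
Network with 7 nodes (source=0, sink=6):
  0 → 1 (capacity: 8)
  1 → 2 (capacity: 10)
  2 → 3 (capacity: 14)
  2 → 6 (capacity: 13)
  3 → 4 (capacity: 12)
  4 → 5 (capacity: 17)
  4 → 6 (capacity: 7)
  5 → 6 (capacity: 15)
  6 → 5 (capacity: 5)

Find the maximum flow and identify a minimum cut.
Max flow = 8, Min cut edges: (0,1)

Maximum flow: 8
Minimum cut: (0,1)
Partition: S = [0], T = [1, 2, 3, 4, 5, 6]

Max-flow min-cut theorem verified: both equal 8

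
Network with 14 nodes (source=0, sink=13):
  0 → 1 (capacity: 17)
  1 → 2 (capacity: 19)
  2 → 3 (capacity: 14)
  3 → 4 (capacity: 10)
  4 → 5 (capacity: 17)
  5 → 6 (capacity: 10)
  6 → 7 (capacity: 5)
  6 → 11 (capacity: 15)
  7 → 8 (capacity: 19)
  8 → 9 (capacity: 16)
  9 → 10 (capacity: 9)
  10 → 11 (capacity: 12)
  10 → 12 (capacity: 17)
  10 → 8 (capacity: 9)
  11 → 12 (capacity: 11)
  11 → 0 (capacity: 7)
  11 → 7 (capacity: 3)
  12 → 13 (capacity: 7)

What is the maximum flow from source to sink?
Maximum flow = 7

Max flow: 7

Flow assignment:
  0 → 1: 10/17
  1 → 2: 10/19
  2 → 3: 10/14
  3 → 4: 10/10
  4 → 5: 10/17
  5 → 6: 10/10
  6 → 11: 10/15
  11 → 12: 7/11
  11 → 0: 3/7
  12 → 13: 7/7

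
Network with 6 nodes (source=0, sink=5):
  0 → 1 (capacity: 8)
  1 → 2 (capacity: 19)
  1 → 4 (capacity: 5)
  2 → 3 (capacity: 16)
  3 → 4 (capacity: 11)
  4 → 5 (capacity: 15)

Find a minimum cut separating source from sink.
Min cut value = 8, edges: (0,1)

Min cut value: 8
Partition: S = [0], T = [1, 2, 3, 4, 5]
Cut edges: (0,1)

By max-flow min-cut theorem, max flow = min cut = 8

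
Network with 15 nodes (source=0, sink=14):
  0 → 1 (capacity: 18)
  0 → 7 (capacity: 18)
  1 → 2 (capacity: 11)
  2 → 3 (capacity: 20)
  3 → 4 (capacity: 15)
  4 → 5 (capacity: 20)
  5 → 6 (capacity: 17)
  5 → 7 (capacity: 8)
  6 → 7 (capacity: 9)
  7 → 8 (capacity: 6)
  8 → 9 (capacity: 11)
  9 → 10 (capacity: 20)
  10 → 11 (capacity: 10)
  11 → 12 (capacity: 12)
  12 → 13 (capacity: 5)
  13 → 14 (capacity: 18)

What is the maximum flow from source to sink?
Maximum flow = 5

Max flow: 5

Flow assignment:
  0 → 1: 5/18
  1 → 2: 5/11
  2 → 3: 5/20
  3 → 4: 5/15
  4 → 5: 5/20
  5 → 6: 3/17
  5 → 7: 2/8
  6 → 7: 3/9
  7 → 8: 5/6
  8 → 9: 5/11
  9 → 10: 5/20
  10 → 11: 5/10
  11 → 12: 5/12
  12 → 13: 5/5
  13 → 14: 5/18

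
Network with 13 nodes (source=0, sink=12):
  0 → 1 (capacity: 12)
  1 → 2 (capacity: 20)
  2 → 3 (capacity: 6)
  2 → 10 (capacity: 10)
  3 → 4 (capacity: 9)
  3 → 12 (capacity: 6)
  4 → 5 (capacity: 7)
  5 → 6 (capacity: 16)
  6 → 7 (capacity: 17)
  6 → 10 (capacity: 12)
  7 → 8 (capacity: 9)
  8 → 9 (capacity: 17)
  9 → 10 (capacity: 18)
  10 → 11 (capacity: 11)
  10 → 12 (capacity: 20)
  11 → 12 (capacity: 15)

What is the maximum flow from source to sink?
Maximum flow = 12

Max flow: 12

Flow assignment:
  0 → 1: 12/12
  1 → 2: 12/20
  2 → 3: 6/6
  2 → 10: 6/10
  3 → 12: 6/6
  10 → 12: 6/20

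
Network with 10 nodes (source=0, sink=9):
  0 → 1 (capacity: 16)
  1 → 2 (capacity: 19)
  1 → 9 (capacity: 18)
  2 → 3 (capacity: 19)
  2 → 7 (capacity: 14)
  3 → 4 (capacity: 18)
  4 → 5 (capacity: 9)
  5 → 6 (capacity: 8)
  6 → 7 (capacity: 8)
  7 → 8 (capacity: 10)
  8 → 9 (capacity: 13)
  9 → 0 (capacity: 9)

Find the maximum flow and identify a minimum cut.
Max flow = 16, Min cut edges: (0,1)

Maximum flow: 16
Minimum cut: (0,1)
Partition: S = [0], T = [1, 2, 3, 4, 5, 6, 7, 8, 9]

Max-flow min-cut theorem verified: both equal 16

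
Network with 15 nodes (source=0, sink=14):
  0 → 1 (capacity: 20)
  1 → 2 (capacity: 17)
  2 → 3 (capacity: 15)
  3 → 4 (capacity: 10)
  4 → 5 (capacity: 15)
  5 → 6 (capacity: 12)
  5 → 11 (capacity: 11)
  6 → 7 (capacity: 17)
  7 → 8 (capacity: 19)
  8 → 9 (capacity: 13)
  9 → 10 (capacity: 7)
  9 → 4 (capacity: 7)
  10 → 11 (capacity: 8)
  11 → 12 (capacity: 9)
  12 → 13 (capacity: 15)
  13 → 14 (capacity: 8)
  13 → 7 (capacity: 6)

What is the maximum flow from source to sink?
Maximum flow = 8

Max flow: 8

Flow assignment:
  0 → 1: 8/20
  1 → 2: 8/17
  2 → 3: 8/15
  3 → 4: 8/10
  4 → 5: 8/15
  5 → 11: 8/11
  11 → 12: 8/9
  12 → 13: 8/15
  13 → 14: 8/8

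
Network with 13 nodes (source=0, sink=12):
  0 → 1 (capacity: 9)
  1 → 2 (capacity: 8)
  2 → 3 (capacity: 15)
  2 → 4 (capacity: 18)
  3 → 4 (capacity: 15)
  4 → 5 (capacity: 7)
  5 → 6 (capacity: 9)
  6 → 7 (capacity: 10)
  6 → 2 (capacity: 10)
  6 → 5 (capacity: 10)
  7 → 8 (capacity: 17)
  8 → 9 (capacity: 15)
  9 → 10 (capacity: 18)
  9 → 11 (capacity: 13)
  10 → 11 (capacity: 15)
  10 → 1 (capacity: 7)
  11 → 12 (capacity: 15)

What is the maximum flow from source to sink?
Maximum flow = 7

Max flow: 7

Flow assignment:
  0 → 1: 7/9
  1 → 2: 7/8
  2 → 4: 7/18
  4 → 5: 7/7
  5 → 6: 7/9
  6 → 7: 7/10
  7 → 8: 7/17
  8 → 9: 7/15
  9 → 11: 7/13
  11 → 12: 7/15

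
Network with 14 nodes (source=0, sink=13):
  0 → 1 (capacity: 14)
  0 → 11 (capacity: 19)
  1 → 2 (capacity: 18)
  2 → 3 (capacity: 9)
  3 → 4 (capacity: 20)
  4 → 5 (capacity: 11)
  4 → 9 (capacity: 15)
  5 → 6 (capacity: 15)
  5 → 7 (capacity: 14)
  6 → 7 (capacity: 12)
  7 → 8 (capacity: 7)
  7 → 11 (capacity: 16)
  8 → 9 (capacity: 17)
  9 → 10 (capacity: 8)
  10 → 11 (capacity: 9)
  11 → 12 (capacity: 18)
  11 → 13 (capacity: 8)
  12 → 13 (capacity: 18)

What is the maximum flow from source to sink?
Maximum flow = 26

Max flow: 26

Flow assignment:
  0 → 1: 9/14
  0 → 11: 17/19
  1 → 2: 9/18
  2 → 3: 9/9
  3 → 4: 9/20
  4 → 5: 7/11
  4 → 9: 2/15
  5 → 7: 7/14
  7 → 11: 7/16
  9 → 10: 2/8
  10 → 11: 2/9
  11 → 12: 18/18
  11 → 13: 8/8
  12 → 13: 18/18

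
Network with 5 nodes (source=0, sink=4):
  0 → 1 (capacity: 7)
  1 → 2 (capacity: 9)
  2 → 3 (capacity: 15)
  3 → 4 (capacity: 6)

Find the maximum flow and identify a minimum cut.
Max flow = 6, Min cut edges: (3,4)

Maximum flow: 6
Minimum cut: (3,4)
Partition: S = [0, 1, 2, 3], T = [4]

Max-flow min-cut theorem verified: both equal 6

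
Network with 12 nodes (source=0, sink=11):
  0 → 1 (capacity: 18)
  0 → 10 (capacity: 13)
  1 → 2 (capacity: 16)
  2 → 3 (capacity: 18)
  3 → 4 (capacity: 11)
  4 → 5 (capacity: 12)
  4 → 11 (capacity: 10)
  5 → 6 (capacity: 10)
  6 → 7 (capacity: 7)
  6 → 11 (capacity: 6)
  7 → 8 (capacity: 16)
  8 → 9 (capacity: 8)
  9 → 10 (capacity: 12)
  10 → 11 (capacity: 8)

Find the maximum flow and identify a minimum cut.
Max flow = 19, Min cut edges: (3,4), (10,11)

Maximum flow: 19
Minimum cut: (3,4), (10,11)
Partition: S = [0, 1, 2, 3, 7, 8, 9, 10], T = [4, 5, 6, 11]

Max-flow min-cut theorem verified: both equal 19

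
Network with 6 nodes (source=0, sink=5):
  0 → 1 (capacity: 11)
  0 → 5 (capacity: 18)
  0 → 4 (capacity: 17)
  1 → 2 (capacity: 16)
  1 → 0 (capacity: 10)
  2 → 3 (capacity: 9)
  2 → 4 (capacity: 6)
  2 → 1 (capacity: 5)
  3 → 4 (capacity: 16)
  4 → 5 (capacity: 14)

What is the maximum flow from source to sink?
Maximum flow = 32

Max flow: 32

Flow assignment:
  0 → 1: 11/11
  0 → 5: 18/18
  0 → 4: 3/17
  1 → 2: 11/16
  2 → 3: 5/9
  2 → 4: 6/6
  3 → 4: 5/16
  4 → 5: 14/14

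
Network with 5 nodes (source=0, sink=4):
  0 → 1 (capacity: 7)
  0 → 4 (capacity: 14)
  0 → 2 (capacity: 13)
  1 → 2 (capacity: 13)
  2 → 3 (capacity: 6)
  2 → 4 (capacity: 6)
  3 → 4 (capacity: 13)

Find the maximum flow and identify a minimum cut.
Max flow = 26, Min cut edges: (0,4), (2,3), (2,4)

Maximum flow: 26
Minimum cut: (0,4), (2,3), (2,4)
Partition: S = [0, 1, 2], T = [3, 4]

Max-flow min-cut theorem verified: both equal 26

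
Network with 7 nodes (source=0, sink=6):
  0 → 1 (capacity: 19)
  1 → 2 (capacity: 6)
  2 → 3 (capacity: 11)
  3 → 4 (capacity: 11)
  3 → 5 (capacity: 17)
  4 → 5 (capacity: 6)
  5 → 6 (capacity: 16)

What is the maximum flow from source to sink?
Maximum flow = 6

Max flow: 6

Flow assignment:
  0 → 1: 6/19
  1 → 2: 6/6
  2 → 3: 6/11
  3 → 5: 6/17
  5 → 6: 6/16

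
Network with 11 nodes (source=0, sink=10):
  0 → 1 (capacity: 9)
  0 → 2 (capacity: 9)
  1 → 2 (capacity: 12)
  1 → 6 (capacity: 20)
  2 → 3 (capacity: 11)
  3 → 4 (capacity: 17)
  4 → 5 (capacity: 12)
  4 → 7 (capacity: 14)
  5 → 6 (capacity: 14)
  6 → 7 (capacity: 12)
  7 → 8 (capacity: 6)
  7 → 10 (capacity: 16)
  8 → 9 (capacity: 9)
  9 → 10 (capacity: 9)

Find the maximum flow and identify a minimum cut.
Max flow = 18, Min cut edges: (0,1), (0,2)

Maximum flow: 18
Minimum cut: (0,1), (0,2)
Partition: S = [0], T = [1, 2, 3, 4, 5, 6, 7, 8, 9, 10]

Max-flow min-cut theorem verified: both equal 18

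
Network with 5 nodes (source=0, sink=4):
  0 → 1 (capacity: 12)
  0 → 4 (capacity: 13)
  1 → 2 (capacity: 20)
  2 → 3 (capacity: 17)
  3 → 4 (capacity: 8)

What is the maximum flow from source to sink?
Maximum flow = 21

Max flow: 21

Flow assignment:
  0 → 1: 8/12
  0 → 4: 13/13
  1 → 2: 8/20
  2 → 3: 8/17
  3 → 4: 8/8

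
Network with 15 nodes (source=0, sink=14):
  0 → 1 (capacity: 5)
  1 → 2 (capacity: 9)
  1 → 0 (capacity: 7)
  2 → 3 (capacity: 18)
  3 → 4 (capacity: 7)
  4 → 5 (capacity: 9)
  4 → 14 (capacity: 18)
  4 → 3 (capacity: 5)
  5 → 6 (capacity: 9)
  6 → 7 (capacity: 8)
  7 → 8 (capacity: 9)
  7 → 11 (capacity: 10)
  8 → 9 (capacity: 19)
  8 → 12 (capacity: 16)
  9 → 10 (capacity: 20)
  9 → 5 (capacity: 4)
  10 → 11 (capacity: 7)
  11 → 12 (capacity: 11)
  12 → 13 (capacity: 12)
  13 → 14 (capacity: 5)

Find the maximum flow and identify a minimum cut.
Max flow = 5, Min cut edges: (0,1)

Maximum flow: 5
Minimum cut: (0,1)
Partition: S = [0], T = [1, 2, 3, 4, 5, 6, 7, 8, 9, 10, 11, 12, 13, 14]

Max-flow min-cut theorem verified: both equal 5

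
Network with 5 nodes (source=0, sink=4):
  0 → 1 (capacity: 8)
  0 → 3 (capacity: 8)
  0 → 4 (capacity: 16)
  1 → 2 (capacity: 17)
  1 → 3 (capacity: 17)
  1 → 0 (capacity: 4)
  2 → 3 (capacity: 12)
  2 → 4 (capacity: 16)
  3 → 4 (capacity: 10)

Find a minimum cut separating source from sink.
Min cut value = 32, edges: (0,1), (0,3), (0,4)

Min cut value: 32
Partition: S = [0], T = [1, 2, 3, 4]
Cut edges: (0,1), (0,3), (0,4)

By max-flow min-cut theorem, max flow = min cut = 32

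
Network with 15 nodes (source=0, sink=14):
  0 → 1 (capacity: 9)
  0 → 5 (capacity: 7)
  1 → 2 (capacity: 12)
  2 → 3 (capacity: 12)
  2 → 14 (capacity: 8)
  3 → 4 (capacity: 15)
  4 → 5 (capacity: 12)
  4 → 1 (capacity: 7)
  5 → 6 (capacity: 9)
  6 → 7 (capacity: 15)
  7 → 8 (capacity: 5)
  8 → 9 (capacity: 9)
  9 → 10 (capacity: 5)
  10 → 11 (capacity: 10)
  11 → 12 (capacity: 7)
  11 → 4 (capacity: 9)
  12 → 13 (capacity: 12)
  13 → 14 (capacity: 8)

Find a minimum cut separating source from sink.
Min cut value = 13, edges: (2,14), (9,10)

Min cut value: 13
Partition: S = [0, 1, 2, 3, 4, 5, 6, 7, 8, 9], T = [10, 11, 12, 13, 14]
Cut edges: (2,14), (9,10)

By max-flow min-cut theorem, max flow = min cut = 13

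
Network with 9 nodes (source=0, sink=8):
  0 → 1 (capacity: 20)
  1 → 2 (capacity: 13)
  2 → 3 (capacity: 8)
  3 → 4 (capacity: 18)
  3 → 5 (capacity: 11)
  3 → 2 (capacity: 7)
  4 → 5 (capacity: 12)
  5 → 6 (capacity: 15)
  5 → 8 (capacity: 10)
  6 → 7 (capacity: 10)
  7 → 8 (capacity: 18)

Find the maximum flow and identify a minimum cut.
Max flow = 8, Min cut edges: (2,3)

Maximum flow: 8
Minimum cut: (2,3)
Partition: S = [0, 1, 2], T = [3, 4, 5, 6, 7, 8]

Max-flow min-cut theorem verified: both equal 8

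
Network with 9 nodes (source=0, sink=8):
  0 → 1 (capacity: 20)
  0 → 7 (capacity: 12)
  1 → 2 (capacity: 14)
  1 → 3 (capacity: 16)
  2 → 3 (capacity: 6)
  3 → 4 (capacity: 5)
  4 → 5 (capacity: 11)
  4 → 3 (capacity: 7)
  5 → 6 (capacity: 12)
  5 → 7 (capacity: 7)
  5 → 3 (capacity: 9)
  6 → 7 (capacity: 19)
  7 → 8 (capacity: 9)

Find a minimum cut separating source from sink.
Min cut value = 9, edges: (7,8)

Min cut value: 9
Partition: S = [0, 1, 2, 3, 4, 5, 6, 7], T = [8]
Cut edges: (7,8)

By max-flow min-cut theorem, max flow = min cut = 9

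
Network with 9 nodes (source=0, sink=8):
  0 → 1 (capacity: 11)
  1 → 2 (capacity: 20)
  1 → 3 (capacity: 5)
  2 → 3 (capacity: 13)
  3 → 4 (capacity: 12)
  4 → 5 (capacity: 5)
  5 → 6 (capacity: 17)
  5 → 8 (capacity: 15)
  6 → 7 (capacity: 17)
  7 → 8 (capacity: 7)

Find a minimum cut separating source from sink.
Min cut value = 5, edges: (4,5)

Min cut value: 5
Partition: S = [0, 1, 2, 3, 4], T = [5, 6, 7, 8]
Cut edges: (4,5)

By max-flow min-cut theorem, max flow = min cut = 5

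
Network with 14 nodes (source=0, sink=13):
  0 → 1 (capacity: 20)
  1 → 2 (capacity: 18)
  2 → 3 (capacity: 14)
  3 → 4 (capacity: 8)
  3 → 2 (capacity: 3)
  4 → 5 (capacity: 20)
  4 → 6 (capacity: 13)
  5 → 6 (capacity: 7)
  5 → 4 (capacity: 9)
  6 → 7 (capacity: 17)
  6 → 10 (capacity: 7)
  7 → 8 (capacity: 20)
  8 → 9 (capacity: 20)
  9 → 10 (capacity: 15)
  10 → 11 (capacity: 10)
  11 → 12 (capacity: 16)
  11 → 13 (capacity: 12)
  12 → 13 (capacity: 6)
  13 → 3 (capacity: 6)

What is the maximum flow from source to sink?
Maximum flow = 8

Max flow: 8

Flow assignment:
  0 → 1: 8/20
  1 → 2: 8/18
  2 → 3: 8/14
  3 → 4: 8/8
  4 → 6: 8/13
  6 → 7: 1/17
  6 → 10: 7/7
  7 → 8: 1/20
  8 → 9: 1/20
  9 → 10: 1/15
  10 → 11: 8/10
  11 → 13: 8/12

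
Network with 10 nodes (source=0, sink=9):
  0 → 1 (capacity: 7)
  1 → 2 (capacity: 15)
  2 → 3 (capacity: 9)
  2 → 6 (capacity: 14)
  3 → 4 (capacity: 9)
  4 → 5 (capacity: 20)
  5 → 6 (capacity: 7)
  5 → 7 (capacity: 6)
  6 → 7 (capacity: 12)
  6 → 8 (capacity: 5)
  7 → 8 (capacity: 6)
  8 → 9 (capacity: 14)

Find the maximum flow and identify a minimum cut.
Max flow = 7, Min cut edges: (0,1)

Maximum flow: 7
Minimum cut: (0,1)
Partition: S = [0], T = [1, 2, 3, 4, 5, 6, 7, 8, 9]

Max-flow min-cut theorem verified: both equal 7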